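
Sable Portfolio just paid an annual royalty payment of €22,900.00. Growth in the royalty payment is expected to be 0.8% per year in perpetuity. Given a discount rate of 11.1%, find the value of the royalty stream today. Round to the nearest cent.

€224108.74

D₁ = D₀ × (1 + g) = €22,900.00 × 1.008 = €23,083.2000
Growing perpetuity: P = D₁ / (r − g) = €23,083.2000 / (0.111 − 0.008) = €224,108.74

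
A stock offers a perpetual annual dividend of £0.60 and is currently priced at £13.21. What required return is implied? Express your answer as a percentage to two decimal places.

P = C/r ⇒ r = C/P = £0.60/£13.21 = 0.045420

4.54%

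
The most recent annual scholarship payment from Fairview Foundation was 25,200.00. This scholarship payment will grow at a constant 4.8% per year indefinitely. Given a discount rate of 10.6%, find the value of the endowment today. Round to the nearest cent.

455337.93

D₁ = D₀ × (1 + g) = 25,200.00 × 1.048 = 26,409.6000
Growing perpetuity: P = D₁ / (r − g) = 26,409.6000 / (0.106 − 0.048) = 455,337.93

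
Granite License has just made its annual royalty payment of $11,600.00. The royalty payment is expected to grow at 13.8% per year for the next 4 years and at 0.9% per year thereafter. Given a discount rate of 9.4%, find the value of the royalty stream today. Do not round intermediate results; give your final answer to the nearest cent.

$212481.00

D_1 = 13200.80000
D_2 = 15022.51040
D_3 = 17095.61684
D_4 = 19454.81196
Terminal value at year 4: TV = D_4×(1+g_2)/(r−g_2) = 19629.90527/0.085 = 230940.06195
P_0 = D_1/(1+r)^1 + D_2/(1+r)^2 + D_3/(1+r)^3 + D_4/(1+r)^4 + TV/(1+r)^4
    = 12066.54479 + 12551.85372 + 13056.68148 + 13581.81309 + 161224.11067 = 212481.00374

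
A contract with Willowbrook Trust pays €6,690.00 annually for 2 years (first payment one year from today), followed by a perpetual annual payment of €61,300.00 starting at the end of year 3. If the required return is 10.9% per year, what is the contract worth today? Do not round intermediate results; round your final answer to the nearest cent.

€468740.09

PV of 2-year annuity: €6,690.00 × [1 − (1+0.109)^−2] / 0.109 = 11472.01233
Perpetuity value at year 2: €61,300.00 / 0.109 = 562385.32110
PV of perpetuity: 562385.32110 / (1+0.109)^2 = 457268.07805
Total PV = 11472.01233 + 457268.07805 = 468740.09038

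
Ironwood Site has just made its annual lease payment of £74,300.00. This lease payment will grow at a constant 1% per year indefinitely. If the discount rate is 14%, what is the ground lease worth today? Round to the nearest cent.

D₁ = D₀ × (1 + g) = £74,300.00 × 1.01 = £75,043.0000
Growing perpetuity: P = D₁ / (r − g) = £75,043.0000 / (0.14 − 0.01) = £577,253.85

£577253.85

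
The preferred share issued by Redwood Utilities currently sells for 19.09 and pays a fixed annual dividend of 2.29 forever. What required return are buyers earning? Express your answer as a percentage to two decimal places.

P = C/r ⇒ r = C/P = 2.29/19.09 = 0.119958

12.00%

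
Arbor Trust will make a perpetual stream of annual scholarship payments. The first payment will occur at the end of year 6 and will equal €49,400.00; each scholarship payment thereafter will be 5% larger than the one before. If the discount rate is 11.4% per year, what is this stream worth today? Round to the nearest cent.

Value at end of year 5: C₁ / (r − g) = €49,400.00 / (0.114 − 0.05) = €771,875.0000
Discount to today: PV = €771,875.0000 / (1 + 0.114)^5 = €771,875.0000 / 1.715639 = €449,905.21

€449905.21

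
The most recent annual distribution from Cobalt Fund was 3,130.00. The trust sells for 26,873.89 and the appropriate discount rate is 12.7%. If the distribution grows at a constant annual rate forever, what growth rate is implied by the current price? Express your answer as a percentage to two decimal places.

P = D₀(1+g)/(r−g) ⇒ P(r−g) = D₀(1+g) ⇒ g(P+D₀) = P·r − D₀
g = (P·r − D₀)/(P + D₀) = (26,873.89×0.127 − 3,130.00) / (26,873.89 + 3,130.00) = 0.009432

0.94%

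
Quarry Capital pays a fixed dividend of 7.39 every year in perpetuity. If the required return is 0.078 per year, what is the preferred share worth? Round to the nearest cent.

94.74

Level perpetuity: PV = C / r = 7.39 / 0.078 = 94.74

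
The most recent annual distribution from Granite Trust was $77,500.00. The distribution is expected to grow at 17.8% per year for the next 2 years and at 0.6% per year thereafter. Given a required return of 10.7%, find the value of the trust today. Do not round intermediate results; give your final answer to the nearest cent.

D_1 = 91295.00000
D_2 = 107545.51000
Terminal value at year 2: TV = D_2×(1+g_2)/(r−g_2) = 108190.78306/0.101 = 1071195.87188
P_0 = D_1/(1+r)^1 + D_2/(1+r)^2 + TV/(1+r)^2
    = 82470.64137 + 87760.08630 + 874125.21605 = 1044355.94372

$1044355.94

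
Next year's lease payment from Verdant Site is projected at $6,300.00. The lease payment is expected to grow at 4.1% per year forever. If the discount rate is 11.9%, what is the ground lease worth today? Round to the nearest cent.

Growing perpetuity: P = D₁ / (r − g) = $6,300.0000 / (0.119 − 0.041) = $80,769.23

$80769.23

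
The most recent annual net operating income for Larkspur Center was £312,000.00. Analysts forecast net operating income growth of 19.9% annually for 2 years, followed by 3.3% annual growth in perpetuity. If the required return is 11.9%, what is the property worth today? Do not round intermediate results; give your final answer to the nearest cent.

£4995148.08

D_1 = 374088.00000
D_2 = 448531.51200
Terminal value at year 2: TV = D_2×(1+g_2)/(r−g_2) = 463333.05190/0.086 = 5387593.62670
P_0 = D_1/(1+r)^1 + D_2/(1+r)^2 + TV/(1+r)^2
    = 334305.63003 + 358205.94317 + 4302636.50337 = 4995148.07656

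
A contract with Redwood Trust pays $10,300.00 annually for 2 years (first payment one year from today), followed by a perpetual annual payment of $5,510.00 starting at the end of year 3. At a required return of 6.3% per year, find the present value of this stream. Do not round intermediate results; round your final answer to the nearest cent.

$96205.49

PV of 2-year annuity: $10,300.00 × [1 − (1+0.063)^−2] / 0.063 = 18804.85217
Perpetuity value at year 2: $5,510.00 / 0.063 = 87460.31746
PV of perpetuity: 87460.31746 / (1+0.063)^2 = 77400.63441
Total PV = 18804.85217 + 77400.63441 = 96205.48658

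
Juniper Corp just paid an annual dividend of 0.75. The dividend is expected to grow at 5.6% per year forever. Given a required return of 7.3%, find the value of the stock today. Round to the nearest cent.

46.59

D₁ = D₀ × (1 + g) = 0.75 × 1.056 = 0.7920
Growing perpetuity: P = D₁ / (r − g) = 0.7920 / (0.073 − 0.056) = 46.59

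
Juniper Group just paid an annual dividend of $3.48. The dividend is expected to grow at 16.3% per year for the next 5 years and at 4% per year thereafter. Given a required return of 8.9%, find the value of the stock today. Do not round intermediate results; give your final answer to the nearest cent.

D_1 = 4.04724
D_2 = 4.70694
D_3 = 5.47417
D_4 = 6.36646
D_5 = 7.40419
Terminal value at year 5: TV = D_5×(1+g_2)/(r−g_2) = 7.70036/0.049 = 157.15025
P_0 = D_1/(1+r)^1 + D_2/(1+r)^2 + D_3/(1+r)^3 + D_4/(1+r)^4 + D_5/(1+r)^5 + TV/(1+r)^5
    = 3.71647 + 3.96902 + 4.23872 + 4.52675 + 4.83435 + 102.60669 = 123.89201

$123.89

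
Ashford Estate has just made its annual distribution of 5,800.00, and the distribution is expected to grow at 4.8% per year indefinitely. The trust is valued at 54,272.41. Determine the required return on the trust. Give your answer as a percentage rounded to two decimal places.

16.00%

D₁ = 5,800.00 × 1.048 = 6,078.4000
P = D₁/(r − g) ⇒ r = D₁/P + g = 6,078.4000/54,272.41 + 0.048 = 0.111998 + 0.048 = 0.159998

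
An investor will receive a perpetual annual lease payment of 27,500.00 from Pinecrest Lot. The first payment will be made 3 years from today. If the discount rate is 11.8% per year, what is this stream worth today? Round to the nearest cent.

Value at end of year 2: C / r = 27,500.00 / 0.118 = 233,050.8475
Discount to today: PV = 233,050.8475 / (1 + 0.118)^2 = 233,050.8475 / 1.249924 = 186,452.01

186452.01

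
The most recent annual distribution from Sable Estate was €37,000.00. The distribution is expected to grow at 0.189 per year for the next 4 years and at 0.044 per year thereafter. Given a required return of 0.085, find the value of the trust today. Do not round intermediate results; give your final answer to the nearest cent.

D_1 = 43993.00000
D_2 = 52307.67700
D_3 = 62193.82795
D_4 = 73948.46144
Terminal value at year 4: TV = D_4×(1+g_2)/(r−g_2) = 77202.19374/0.041 = 1882980.33511
P_0 = D_1/(1+r)^1 + D_2/(1+r)^2 + D_3/(1+r)^3 + D_4/(1+r)^4 + TV/(1+r)^4
    = 40546.54378 + 44433.03277 + 48692.05158 + 53359.30813 + 1358710.18759 = 1545741.12385

€1545741.12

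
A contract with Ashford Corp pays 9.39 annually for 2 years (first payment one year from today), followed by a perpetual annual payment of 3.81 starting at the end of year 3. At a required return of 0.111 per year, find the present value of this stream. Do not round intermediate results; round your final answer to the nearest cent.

PV of 2-year annuity: 9.39 × [1 − (1+0.111)^−2] / 0.111 = 16.05927
Perpetuity value at year 2: 3.81 / 0.111 = 34.32432
PV of perpetuity: 34.32432 / (1+0.111)^2 = 27.80826
Total PV = 16.05927 + 27.80826 = 43.86753

43.87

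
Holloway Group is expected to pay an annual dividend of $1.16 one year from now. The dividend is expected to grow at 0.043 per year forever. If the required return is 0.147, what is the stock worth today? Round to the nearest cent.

Growing perpetuity: P = D₁ / (r − g) = $1.1600 / (0.147 − 0.043) = $11.15

$11.15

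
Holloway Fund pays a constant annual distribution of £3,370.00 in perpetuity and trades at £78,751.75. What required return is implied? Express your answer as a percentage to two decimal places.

P = C/r ⇒ r = C/P = £3,370.00/£78,751.75 = 0.042793

4.28%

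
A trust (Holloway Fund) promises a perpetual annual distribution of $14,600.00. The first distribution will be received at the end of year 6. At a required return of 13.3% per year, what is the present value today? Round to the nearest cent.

Value at end of year 5: C / r = $14,600.00 / 0.133 = $109,774.4361
Discount to today: PV = $109,774.4361 / (1 + 0.133)^5 = $109,774.4361 / 1.867022 = $58,796.53

$58796.53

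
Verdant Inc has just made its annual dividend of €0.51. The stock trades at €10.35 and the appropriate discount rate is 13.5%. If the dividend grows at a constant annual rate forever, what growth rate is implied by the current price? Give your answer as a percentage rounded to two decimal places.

P = D₀(1+g)/(r−g) ⇒ P(r−g) = D₀(1+g) ⇒ g(P+D₀) = P·r − D₀
g = (P·r − D₀)/(P + D₀) = (€10.35×0.135 − €0.51) / (€10.35 + €0.51) = 0.081699

8.17%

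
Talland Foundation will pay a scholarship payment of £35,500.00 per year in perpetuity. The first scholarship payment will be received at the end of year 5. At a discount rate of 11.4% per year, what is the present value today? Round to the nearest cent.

Value at end of year 4: C / r = £35,500.00 / 0.114 = £311,403.5088
Discount to today: PV = £311,403.5088 / (1 + 0.114)^4 = £311,403.5088 / 1.540071 = £202,200.74

£202200.74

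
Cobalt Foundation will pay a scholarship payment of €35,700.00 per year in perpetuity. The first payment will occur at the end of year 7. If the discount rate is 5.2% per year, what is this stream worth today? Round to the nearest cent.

Value at end of year 6: C / r = €35,700.00 / 0.052 = €686,538.4615
Discount to today: PV = €686,538.4615 / (1 + 0.052)^6 = €686,538.4615 / 1.355484 = €506,489.48

€506489.48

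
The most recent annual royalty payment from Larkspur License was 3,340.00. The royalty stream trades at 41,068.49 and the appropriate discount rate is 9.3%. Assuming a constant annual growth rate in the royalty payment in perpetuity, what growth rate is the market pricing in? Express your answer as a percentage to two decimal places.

P = D₀(1+g)/(r−g) ⇒ P(r−g) = D₀(1+g) ⇒ g(P+D₀) = P·r − D₀
g = (P·r − D₀)/(P + D₀) = (41,068.49×0.093 − 3,340.00) / (41,068.49 + 3,340.00) = 0.010795

1.08%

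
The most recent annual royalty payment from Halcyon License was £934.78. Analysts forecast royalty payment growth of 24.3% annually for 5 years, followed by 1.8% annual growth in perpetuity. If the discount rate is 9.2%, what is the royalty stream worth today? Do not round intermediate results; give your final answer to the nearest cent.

D_1 = 1161.93154
D_2 = 1444.28090
D_3 = 1795.24116
D_4 = 2231.48477
D_5 = 2773.73557
Terminal value at year 5: TV = D_5×(1+g_2)/(r−g_2) = 2823.66281/0.074 = 38157.60548
P_0 = D_1/(1+r)^1 + D_2/(1+r)^2 + D_3/(1+r)^3 + D_4/(1+r)^4 + D_5/(1+r)^5 + TV/(1+r)^5
    = 1064.03987 + 1211.17359 + 1378.65272 + 1569.29060 + 1786.28957 + 24573.55116 = 31582.99752

£31583.00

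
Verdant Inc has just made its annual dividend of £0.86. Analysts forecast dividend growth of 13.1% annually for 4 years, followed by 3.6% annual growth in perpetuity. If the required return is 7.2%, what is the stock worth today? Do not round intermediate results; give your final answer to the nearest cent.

£34.60

D_1 = 0.97266
D_2 = 1.10008
D_3 = 1.24419
D_4 = 1.40718
Terminal value at year 4: TV = D_4×(1+g_2)/(r−g_2) = 1.45784/0.036 = 40.49544
P_0 = D_1/(1+r)^1 + D_2/(1+r)^2 + D_3/(1+r)^3 + D_4/(1+r)^4 + TV/(1+r)^4
    = 0.90733 + 0.95727 + 1.00995 + 1.06554 + 30.66387 = 34.60397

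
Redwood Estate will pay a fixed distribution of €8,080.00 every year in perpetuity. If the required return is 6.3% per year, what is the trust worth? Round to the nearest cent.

€128253.97

Level perpetuity: PV = C / r = €8,080.00 / 0.063 = €128,253.97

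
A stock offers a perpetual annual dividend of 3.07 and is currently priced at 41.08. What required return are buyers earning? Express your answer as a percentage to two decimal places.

P = C/r ⇒ r = C/P = 3.07/41.08 = 0.074732

7.47%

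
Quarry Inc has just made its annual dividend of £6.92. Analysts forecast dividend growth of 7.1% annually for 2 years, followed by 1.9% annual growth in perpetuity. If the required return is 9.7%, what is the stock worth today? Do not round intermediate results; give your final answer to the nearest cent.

D_1 = 7.41132
D_2 = 7.93752
Terminal value at year 2: TV = D_2×(1+g_2)/(r−g_2) = 8.08834/0.078 = 103.69662
P_0 = D_1/(1+r)^1 + D_2/(1+r)^2 + TV/(1+r)^2
    = 6.75599 + 6.59587 + 86.16906 = 99.52092

£99.52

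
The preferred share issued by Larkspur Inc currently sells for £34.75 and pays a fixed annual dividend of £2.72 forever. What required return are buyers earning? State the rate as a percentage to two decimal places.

P = C/r ⇒ r = C/P = £2.72/£34.75 = 0.078273

7.83%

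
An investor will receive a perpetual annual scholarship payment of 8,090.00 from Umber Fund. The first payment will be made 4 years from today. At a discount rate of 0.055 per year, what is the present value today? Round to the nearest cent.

125264.63

Value at end of year 3: C / r = 8,090.00 / 0.055 = 147,090.9091
Discount to today: PV = 147,090.9091 / (1 + 0.055)^3 = 147,090.9091 / 1.174241 = 125,264.63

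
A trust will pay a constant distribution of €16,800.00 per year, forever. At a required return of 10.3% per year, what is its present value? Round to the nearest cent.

€163106.80

Level perpetuity: PV = C / r = €16,800.00 / 0.103 = €163,106.80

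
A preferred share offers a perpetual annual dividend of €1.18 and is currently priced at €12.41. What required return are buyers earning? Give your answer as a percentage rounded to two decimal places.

9.51%

P = C/r ⇒ r = C/P = €1.18/€12.41 = 0.095085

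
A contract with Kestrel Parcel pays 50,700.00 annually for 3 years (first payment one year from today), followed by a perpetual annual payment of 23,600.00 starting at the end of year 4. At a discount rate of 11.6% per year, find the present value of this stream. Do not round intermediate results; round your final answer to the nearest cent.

PV of 3-year annuity: 50,700.00 × [1 − (1+0.116)^−3] / 0.116 = 122614.77525
Perpetuity value at year 3: 23,600.00 / 0.116 = 203448.27586
PV of perpetuity: 203448.27586 / (1+0.116)^3 = 146373.15365
Total PV = 122614.77525 + 146373.15365 = 268987.92891

268987.93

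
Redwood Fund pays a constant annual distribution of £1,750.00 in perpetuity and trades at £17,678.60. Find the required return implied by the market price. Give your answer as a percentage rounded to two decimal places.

P = C/r ⇒ r = C/P = £1,750.00/£17,678.60 = 0.098990

9.90%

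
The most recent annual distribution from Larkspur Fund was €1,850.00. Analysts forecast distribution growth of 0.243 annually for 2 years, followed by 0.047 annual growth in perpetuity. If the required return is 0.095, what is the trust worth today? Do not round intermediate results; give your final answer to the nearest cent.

€56482.48

D_1 = 2299.55000
D_2 = 2858.34065
Terminal value at year 2: TV = D_2×(1+g_2)/(r−g_2) = 2992.68266/0.048 = 62347.55543
P_0 = D_1/(1+r)^1 + D_2/(1+r)^2 + TV/(1+r)^2
    = 2100.04566 + 2383.88745 + 51998.54501 = 56482.47812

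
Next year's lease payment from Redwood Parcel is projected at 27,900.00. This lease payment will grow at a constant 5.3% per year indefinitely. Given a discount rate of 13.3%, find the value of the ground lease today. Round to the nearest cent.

Growing perpetuity: P = D₁ / (r − g) = 27,900.0000 / (0.133 − 0.053) = 348,750.00

348750.00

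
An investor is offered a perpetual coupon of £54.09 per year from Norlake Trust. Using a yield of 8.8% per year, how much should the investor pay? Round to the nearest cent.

Level perpetuity: PV = C / r = £54.09 / 0.088 = £614.66

£614.66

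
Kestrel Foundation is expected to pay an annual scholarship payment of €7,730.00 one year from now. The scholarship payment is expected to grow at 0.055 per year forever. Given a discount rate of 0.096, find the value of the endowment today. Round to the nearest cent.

Growing perpetuity: P = D₁ / (r − g) = €7,730.0000 / (0.096 − 0.055) = €188,536.59

€188536.59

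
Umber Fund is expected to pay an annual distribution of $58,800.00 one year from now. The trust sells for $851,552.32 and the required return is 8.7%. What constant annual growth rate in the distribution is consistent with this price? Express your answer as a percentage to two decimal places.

1.79%

P = D₁/(r−g) ⇒ g = r − D₁/P = 0.087 − $58,800.00/$851,552.32 = 0.017950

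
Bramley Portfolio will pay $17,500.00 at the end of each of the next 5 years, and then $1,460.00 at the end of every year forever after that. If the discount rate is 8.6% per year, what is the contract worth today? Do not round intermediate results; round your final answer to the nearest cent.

PV of 5-year annuity: $17,500.00 × [1 − (1+0.086)^−5] / 0.086 = 68781.27690
Perpetuity value at year 5: $1,460.00 / 0.086 = 16976.74419
PV of perpetuity: 16976.74419 / (1+0.086)^5 = 11238.42051
Total PV = 68781.27690 + 11238.42051 = 80019.69741

$80019.70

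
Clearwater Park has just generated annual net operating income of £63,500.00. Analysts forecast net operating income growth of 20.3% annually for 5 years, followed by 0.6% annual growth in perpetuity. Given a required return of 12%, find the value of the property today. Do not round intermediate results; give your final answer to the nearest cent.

£1196594.49

D_1 = 76390.50000
D_2 = 91897.77150
D_3 = 110553.01911
D_4 = 132995.28199
D_5 = 159993.32424
Terminal value at year 5: TV = D_5×(1+g_2)/(r−g_2) = 160953.28419/0.114 = 1411870.91390
P_0 = D_1/(1+r)^1 + D_2/(1+r)^2 + D_3/(1+r)^3 + D_4/(1+r)^4 + D_5/(1+r)^5 + TV/(1+r)^5
    = 68205.80357 + 73260.34080 + 78689.45534 + 84520.90605 + 90784.50891 + 801133.47336 = 1196594.48803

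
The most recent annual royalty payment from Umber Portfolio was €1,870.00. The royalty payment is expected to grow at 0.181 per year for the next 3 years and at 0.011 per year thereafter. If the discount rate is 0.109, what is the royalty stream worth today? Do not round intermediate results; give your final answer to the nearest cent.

D_1 = 2208.47000
D_2 = 2608.20307
D_3 = 3080.28783
Terminal value at year 3: TV = D_3×(1+g_2)/(r−g_2) = 3114.17099/0.098 = 31777.25502
P_0 = D_1/(1+r)^1 + D_2/(1+r)^2 + D_3/(1+r)^3 + TV/(1+r)^3
    = 1991.40667 + 2120.69547 + 2258.37814 + 23298.16630 = 29668.64658

€29668.65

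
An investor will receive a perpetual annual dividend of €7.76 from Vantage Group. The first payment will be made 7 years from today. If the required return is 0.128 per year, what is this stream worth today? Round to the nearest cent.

€29.43

Value at end of year 6: C / r = €7.76 / 0.128 = €60.6250
Discount to today: PV = €60.6250 / (1 + 0.128)^6 = €60.6250 / 2.059940 = €29.43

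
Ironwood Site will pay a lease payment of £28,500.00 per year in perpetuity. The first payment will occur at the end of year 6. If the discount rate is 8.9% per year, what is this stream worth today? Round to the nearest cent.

£209081.43

Value at end of year 5: C / r = £28,500.00 / 0.089 = £320,224.7191
Discount to today: PV = £320,224.7191 / (1 + 0.089)^5 = £320,224.7191 / 1.531579 = £209,081.43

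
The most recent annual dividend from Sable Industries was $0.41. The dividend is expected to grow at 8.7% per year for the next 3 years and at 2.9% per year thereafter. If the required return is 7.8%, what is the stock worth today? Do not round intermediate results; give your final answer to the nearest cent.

$10.08

D_1 = 0.44567
D_2 = 0.48444
D_3 = 0.52659
Terminal value at year 3: TV = D_3×(1+g_2)/(r−g_2) = 0.54186/0.049 = 11.05839
P_0 = D_1/(1+r)^1 + D_2/(1+r)^2 + D_3/(1+r)^3 + TV/(1+r)^3
    = 0.41342 + 0.41687 + 0.42035 + 8.82745 = 10.07811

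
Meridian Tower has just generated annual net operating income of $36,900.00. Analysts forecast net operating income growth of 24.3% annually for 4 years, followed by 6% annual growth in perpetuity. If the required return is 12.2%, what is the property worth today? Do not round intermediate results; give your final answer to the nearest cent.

D_1 = 45866.70000
D_2 = 57012.30810
D_3 = 70866.29897
D_4 = 88086.80962
Terminal value at year 4: TV = D_4×(1+g_2)/(r−g_2) = 93372.01819/0.062 = 1506000.29346
P_0 = D_1/(1+r)^1 + D_2/(1+r)^2 + D_3/(1+r)^3 + D_4/(1+r)^4 + TV/(1+r)^4
    = 40879.41176 + 45287.97578 + 50171.97317 + 55582.67615 + 950284.46329 = 1142206.50016

$1142206.50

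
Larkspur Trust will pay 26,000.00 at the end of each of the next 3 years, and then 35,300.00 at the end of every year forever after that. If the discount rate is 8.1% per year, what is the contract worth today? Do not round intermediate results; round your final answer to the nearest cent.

PV of 3-year annuity: 26,000.00 × [1 − (1+0.081)^−3] / 0.081 = 66883.80314
Perpetuity value at year 3: 35,300.00 / 0.081 = 435802.46914
PV of perpetuity: 435802.46914 / (1+0.081)^3 = 344994.84410
Total PV = 66883.80314 + 344994.84410 = 411878.64724

411878.65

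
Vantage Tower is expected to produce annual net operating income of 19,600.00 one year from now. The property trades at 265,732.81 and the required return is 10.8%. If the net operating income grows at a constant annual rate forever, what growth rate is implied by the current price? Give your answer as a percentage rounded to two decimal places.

P = D₁/(r−g) ⇒ g = r − D₁/P = 0.108 − 19,600.00/265,732.81 = 0.034242

3.42%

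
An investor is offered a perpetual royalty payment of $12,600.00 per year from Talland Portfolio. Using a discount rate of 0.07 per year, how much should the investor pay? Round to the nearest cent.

$180000.00

Level perpetuity: PV = C / r = $12,600.00 / 0.07 = $180,000.00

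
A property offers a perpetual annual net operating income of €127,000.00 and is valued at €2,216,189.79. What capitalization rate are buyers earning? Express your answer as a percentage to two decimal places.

5.73%

P = C/r ⇒ r = C/P = €127,000.00/€2,216,189.79 = 0.057306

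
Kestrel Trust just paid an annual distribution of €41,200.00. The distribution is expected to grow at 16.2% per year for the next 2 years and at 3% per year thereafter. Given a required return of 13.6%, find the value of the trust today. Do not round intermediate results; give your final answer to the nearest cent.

D_1 = 47874.40000
D_2 = 55630.05280
Terminal value at year 2: TV = D_2×(1+g_2)/(r−g_2) = 57298.95438/0.106 = 540556.17343
P_0 = D_1/(1+r)^1 + D_2/(1+r)^2 + TV/(1+r)^2
    = 42142.95775 + 43107.49727 + 418874.73765 = 504125.19267

€504125.19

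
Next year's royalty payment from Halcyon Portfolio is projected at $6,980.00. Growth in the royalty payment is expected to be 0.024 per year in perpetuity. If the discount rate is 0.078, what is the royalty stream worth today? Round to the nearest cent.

Growing perpetuity: P = D₁ / (r − g) = $6,980.0000 / (0.078 − 0.024) = $129,259.26

$129259.26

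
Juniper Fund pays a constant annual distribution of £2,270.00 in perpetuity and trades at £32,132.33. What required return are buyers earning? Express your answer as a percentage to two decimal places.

P = C/r ⇒ r = C/P = £2,270.00/£32,132.33 = 0.070645

7.06%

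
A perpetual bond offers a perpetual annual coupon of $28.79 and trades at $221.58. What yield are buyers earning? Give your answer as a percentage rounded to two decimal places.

12.99%

P = C/r ⇒ r = C/P = $28.79/$221.58 = 0.129930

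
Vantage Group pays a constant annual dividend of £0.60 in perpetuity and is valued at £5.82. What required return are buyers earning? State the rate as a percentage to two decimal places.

10.31%

P = C/r ⇒ r = C/P = £0.60/£5.82 = 0.103093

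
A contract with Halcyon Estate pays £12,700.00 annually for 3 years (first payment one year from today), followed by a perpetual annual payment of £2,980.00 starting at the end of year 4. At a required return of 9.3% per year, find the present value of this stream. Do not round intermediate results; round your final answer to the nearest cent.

PV of 3-year annuity: £12,700.00 × [1 − (1+0.093)^−3] / 0.093 = 31976.33460
Perpetuity value at year 3: £2,980.00 / 0.093 = 32043.01075
PV of perpetuity: 32043.01075 / (1+0.093)^3 = 24539.90232
Total PV = 31976.33460 + 24539.90232 = 56516.23692

£56516.24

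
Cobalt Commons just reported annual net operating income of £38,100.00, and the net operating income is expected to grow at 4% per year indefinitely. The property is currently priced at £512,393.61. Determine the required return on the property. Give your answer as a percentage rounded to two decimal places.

D₁ = £38,100.00 × 1.04 = £39,624.0000
P = D₁/(r − g) ⇒ r = D₁/P + g = £39,624.0000/£512,393.61 + 0.04 = 0.077331 + 0.04 = 0.117331

11.73%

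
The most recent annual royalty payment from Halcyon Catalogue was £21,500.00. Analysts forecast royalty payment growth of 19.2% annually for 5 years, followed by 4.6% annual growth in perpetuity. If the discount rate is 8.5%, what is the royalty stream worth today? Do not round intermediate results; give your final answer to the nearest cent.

D_1 = 25628.00000
D_2 = 30548.57600
D_3 = 36413.90259
D_4 = 43405.37189
D_5 = 51739.20329
Terminal value at year 5: TV = D_5×(1+g_2)/(r−g_2) = 54119.20664/0.039 = 1387671.96523
P_0 = D_1/(1+r)^1 + D_2/(1+r)^2 + D_3/(1+r)^3 + D_4/(1+r)^4 + D_5/(1+r)^5 + TV/(1+r)^5
    = 23620.27650 + 25949.64939 + 28508.73923 + 31320.20015 + 34408.92035 + 922864.88950 = 1066672.67513

£1066672.68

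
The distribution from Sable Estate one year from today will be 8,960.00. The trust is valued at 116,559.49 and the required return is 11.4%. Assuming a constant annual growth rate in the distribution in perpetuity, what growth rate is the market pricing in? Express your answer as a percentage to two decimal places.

3.71%

P = D₁/(r−g) ⇒ g = r − D₁/P = 0.114 − 8,960.00/116,559.49 = 0.037129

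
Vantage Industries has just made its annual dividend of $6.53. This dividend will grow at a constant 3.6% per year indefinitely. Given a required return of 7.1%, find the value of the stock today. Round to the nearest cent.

$193.29

D₁ = D₀ × (1 + g) = $6.53 × 1.036 = $6.7651
Growing perpetuity: P = D₁ / (r − g) = $6.7651 / (0.071 − 0.036) = $193.29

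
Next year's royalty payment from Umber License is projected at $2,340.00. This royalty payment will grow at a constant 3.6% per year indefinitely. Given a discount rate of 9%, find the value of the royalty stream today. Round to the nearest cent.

$43333.33

Growing perpetuity: P = D₁ / (r − g) = $2,340.0000 / (0.09 − 0.036) = $43,333.33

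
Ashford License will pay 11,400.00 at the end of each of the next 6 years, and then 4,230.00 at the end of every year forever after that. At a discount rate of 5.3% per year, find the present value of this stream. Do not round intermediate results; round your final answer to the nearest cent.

PV of 6-year annuity: 11,400.00 × [1 − (1+0.053)^−6] / 0.053 = 57311.86810
Perpetuity value at year 6: 4,230.00 / 0.053 = 79811.32075
PV of perpetuity: 79811.32075 / (1+0.053)^6 = 58545.60128
Total PV = 57311.86810 + 58545.60128 = 115857.46937

115857.47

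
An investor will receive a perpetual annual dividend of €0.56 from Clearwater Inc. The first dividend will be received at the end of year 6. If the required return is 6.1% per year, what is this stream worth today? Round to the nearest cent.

Value at end of year 5: C / r = €0.56 / 0.061 = €9.1803
Discount to today: PV = €9.1803 / (1 + 0.061)^5 = €9.1803 / 1.344550 = €6.83

€6.83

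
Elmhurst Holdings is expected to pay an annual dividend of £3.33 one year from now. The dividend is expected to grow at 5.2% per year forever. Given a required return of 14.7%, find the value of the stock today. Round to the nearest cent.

£35.05

Growing perpetuity: P = D₁ / (r − g) = £3.3300 / (0.147 − 0.052) = £35.05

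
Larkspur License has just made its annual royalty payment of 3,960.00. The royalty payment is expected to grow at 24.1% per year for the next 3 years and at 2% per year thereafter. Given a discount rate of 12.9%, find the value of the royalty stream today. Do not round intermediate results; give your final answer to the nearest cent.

D_1 = 4914.36000
D_2 = 6098.72076
D_3 = 7568.51246
Terminal value at year 3: TV = D_3×(1+g_2)/(r−g_2) = 7719.88271/0.109 = 70824.61204
P_0 = D_1/(1+r)^1 + D_2/(1+r)^2 + D_3/(1+r)^3 + TV/(1+r)^3
    = 4352.84322 + 4784.65761 + 5259.30921 + 49215.55404 = 63612.36408

63612.36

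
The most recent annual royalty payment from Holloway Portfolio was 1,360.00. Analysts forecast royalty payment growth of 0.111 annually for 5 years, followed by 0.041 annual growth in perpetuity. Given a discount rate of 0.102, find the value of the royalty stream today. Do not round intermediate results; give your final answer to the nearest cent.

D_1 = 1510.96000
D_2 = 1678.67656
D_3 = 1865.00966
D_4 = 2072.02573
D_5 = 2302.02059
Terminal value at year 5: TV = D_5×(1+g_2)/(r−g_2) = 2396.40343/0.061 = 39285.30214
P_0 = D_1/(1+r)^1 + D_2/(1+r)^2 + D_3/(1+r)^3 + D_4/(1+r)^4 + D_5/(1+r)^5 + TV/(1+r)^5
    = 1371.10708 + 1382.30487 + 1393.59411 + 1404.97555 + 1416.44994 + 24172.53095 = 31140.96249

31140.96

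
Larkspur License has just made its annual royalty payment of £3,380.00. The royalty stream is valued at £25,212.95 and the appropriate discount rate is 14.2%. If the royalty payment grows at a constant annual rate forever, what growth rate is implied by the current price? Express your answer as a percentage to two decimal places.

0.70%

P = D₀(1+g)/(r−g) ⇒ P(r−g) = D₀(1+g) ⇒ g(P+D₀) = P·r − D₀
g = (P·r − D₀)/(P + D₀) = (£25,212.95×0.142 − £3,380.00) / (£25,212.95 + £3,380.00) = 0.007003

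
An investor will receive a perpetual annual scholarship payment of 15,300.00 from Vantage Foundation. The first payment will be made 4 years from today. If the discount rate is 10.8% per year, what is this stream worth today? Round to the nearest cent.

104147.39

Value at end of year 3: C / r = 15,300.00 / 0.108 = 141,666.6667
Discount to today: PV = 141,666.6667 / (1 + 0.108)^3 = 141,666.6667 / 1.360252 = 104,147.39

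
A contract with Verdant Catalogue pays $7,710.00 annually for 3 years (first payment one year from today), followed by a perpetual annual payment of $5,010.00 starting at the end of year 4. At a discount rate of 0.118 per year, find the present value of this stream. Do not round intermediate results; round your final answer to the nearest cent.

PV of 3-year annuity: $7,710.00 × [1 − (1+0.118)^−3] / 0.118 = 18581.94842
Perpetuity value at year 3: $5,010.00 / 0.118 = 42457.62712
PV of perpetuity: 42457.62712 / (1+0.118)^3 = 30382.97581
Total PV = 18581.94842 + 30382.97581 = 48964.92423

$48964.92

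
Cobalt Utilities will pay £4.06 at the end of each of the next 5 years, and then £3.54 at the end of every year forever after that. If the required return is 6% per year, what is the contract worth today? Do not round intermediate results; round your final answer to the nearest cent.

£61.19

PV of 5-year annuity: £4.06 × [1 − (1+0.06)^−5] / 0.06 = 17.10220
Perpetuity value at year 5: £3.54 / 0.06 = 59.00000
PV of perpetuity: 59.00000 / (1+0.06)^5 = 44.08823
Total PV = 17.10220 + 44.08823 = 61.19043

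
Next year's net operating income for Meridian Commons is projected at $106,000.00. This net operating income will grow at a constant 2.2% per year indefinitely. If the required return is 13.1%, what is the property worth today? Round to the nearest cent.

Growing perpetuity: P = D₁ / (r − g) = $106,000.0000 / (0.131 − 0.022) = $972,477.06

$972477.06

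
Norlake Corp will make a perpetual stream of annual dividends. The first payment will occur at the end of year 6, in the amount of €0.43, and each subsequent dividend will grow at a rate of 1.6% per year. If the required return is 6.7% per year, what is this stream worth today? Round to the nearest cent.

€6.10

Value at end of year 5: C₁ / (r − g) = €0.43 / (0.067 − 0.016) = €8.4314
Discount to today: PV = €8.4314 / (1 + 0.067)^5 = €8.4314 / 1.383000 = €6.10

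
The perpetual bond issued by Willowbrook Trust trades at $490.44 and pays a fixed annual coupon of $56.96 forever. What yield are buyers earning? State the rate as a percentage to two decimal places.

11.61%

P = C/r ⇒ r = C/P = $56.96/$490.44 = 0.116141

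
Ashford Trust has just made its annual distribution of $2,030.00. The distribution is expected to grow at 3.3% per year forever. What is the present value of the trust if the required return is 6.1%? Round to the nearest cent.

D₁ = D₀ × (1 + g) = $2,030.00 × 1.033 = $2,096.9900
Growing perpetuity: P = D₁ / (r − g) = $2,096.9900 / (0.061 − 0.033) = $74,892.50

$74892.50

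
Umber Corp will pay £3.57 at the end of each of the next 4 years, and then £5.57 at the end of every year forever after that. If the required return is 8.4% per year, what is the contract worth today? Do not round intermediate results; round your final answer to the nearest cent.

PV of 4-year annuity: £3.57 × [1 − (1+0.084)^−4] / 0.084 = 11.71977
Perpetuity value at year 4: £5.57 / 0.084 = 66.30952
PV of perpetuity: 66.30952 / (1+0.084)^4 = 48.02405
Total PV = 11.71977 + 48.02405 = 59.74382

£59.74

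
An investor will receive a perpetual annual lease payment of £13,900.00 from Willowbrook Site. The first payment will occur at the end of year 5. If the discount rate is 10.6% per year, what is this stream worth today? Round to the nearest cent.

£87637.19

Value at end of year 4: C / r = £13,900.00 / 0.106 = £131,132.0755
Discount to today: PV = £131,132.0755 / (1 + 0.106)^4 = £131,132.0755 / 1.496306 = £87,637.19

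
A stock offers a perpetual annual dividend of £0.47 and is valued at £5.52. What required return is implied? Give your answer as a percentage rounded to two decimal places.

8.51%

P = C/r ⇒ r = C/P = £0.47/£5.52 = 0.085145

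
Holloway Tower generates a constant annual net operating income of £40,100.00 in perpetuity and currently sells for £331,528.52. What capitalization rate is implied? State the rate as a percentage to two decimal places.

P = C/r ⇒ r = C/P = £40,100.00/£331,528.52 = 0.120955

12.10%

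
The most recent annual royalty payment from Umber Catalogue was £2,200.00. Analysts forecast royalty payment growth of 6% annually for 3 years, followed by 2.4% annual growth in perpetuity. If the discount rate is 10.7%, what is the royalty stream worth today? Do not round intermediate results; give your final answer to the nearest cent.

£29885.00

D_1 = 2332.00000
D_2 = 2471.92000
D_3 = 2620.23520
Terminal value at year 3: TV = D_3×(1+g_2)/(r−g_2) = 2683.12084/0.083 = 32326.75717
P_0 = D_1/(1+r)^1 + D_2/(1+r)^2 + D_3/(1+r)^3 + TV/(1+r)^3
    = 2106.59440 + 2017.15453 + 1931.51201 + 23829.73859 = 29884.99954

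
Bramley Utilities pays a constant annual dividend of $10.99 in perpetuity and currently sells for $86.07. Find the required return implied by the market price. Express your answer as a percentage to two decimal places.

12.77%

P = C/r ⇒ r = C/P = $10.99/$86.07 = 0.127687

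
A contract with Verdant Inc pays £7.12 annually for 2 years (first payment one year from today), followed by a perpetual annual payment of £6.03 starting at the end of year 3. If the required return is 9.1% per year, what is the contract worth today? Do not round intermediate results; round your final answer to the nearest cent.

£68.18

PV of 2-year annuity: £7.12 × [1 − (1+0.091)^−2] / 0.091 = 12.50790
Perpetuity value at year 2: £6.03 / 0.091 = 66.26374
PV of perpetuity: 66.26374 / (1+0.091)^2 = 55.67067
Total PV = 12.50790 + 55.67067 = 68.17857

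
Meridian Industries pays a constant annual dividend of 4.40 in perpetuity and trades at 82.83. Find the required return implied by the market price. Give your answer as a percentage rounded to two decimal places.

P = C/r ⇒ r = C/P = 4.40/82.83 = 0.053121

5.31%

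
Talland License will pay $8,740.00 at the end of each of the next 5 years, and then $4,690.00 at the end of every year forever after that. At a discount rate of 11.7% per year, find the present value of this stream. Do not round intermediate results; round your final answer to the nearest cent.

$54793.97

PV of 5-year annuity: $8,740.00 × [1 − (1+0.117)^−5] / 0.117 = 31741.30650
Perpetuity value at year 5: $4,690.00 / 0.117 = 40085.47009
PV of perpetuity: 40085.47009 / (1+0.117)^5 = 23052.66374
Total PV = 31741.30650 + 23052.66374 = 54793.97024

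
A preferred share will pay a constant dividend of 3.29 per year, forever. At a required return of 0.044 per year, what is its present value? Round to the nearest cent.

74.77

Level perpetuity: PV = C / r = 3.29 / 0.044 = 74.77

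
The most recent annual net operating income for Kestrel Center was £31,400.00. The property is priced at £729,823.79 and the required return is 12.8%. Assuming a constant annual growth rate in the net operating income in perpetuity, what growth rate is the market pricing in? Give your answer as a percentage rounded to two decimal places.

P = D₀(1+g)/(r−g) ⇒ P(r−g) = D₀(1+g) ⇒ g(P+D₀) = P·r − D₀
g = (P·r − D₀)/(P + D₀) = (£729,823.79×0.128 − £31,400.00) / (£729,823.79 + £31,400.00) = 0.081471

8.15%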